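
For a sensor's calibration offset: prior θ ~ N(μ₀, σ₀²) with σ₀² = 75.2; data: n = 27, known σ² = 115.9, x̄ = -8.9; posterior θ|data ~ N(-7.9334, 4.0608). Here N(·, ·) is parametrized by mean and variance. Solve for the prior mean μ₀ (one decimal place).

With known observation variance, the Normal–Normal posterior has precision τ_n = τ₀ + n/σ² and mean μ_n = (τ₀μ₀ + (n/σ²)x̄)/τ_n.
Here τ₀ = 1/75.2 = 0.013298 and τ_data = 27/115.9 = 0.232959, so τ_n = 0.246257.
Rearranging for μ₀: μ₀ = (μ_n·τ_n − τ_data·x̄)/τ₀ = (-7.9334·0.246257 − 0.232959·-8.9) / 0.013298 = 0.119680/0.013298 ≈ 9.0.

μ₀ = 9.0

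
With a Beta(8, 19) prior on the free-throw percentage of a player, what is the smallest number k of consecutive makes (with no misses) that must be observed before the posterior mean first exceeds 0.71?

k = 39

After k makes and 0 misses the posterior is Beta(8+k, 19), with mean (8+k)/(8+19+k).
Set (8+k)/(27+k) > 0.71 and solve: k > (0.71·27 − 8)/(1 − 0.71) = 38.517.
The smallest integer exceeding 38.517 is 39, and checking k=39: (47)/(66) = 0.7121 > 0.71.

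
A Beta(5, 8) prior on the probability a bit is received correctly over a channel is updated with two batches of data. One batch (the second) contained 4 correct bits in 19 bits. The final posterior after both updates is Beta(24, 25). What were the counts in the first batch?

15 correct bits and 2 errors

Because Beta–binomial updating is additive in the counts, the combined data contributed (α_post−α_prior, β_post−β_prior) successes and failures.
Total across both batches: 24−5=19 correct bits, 25−8=17 errors.
Subtract the second batch: 19−4=15 correct bits and 17−15=2 errors.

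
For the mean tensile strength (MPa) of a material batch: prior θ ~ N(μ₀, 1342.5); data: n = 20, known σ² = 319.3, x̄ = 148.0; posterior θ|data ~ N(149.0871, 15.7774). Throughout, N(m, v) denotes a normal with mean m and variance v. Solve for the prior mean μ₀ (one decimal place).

μ₀ = 240.5

With known observation variance, the Normal–Normal posterior has precision τ_n = τ₀ + n/σ² and mean μ_n = (τ₀μ₀ + (n/σ²)x̄)/τ_n.
Here τ₀ = 1/1342.5 = 0.000745 and τ_data = 20/319.3 = 0.062637, so τ_n = 0.063382.
Rearranging for μ₀: μ₀ = (μ_n·τ_n − τ_data·x̄)/τ₀ = (149.0871·0.063382 − 0.062637·148.0) / 0.000745 = 0.179163/0.000745 ≈ 240.5.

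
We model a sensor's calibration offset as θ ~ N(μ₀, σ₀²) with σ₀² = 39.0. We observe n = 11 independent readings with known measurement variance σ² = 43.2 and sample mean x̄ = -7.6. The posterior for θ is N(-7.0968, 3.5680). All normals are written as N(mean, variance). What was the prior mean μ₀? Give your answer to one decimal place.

The posterior mean is a precision-weighted average: μ_n = (τ₀μ₀ + τ_data·x̄)/(τ₀+τ_data), with τ₀=1/σ₀² and τ_data=n/σ².
Here τ₀ = 1/39.0 = 0.025641 and τ_data = 11/43.2 = 0.254630, so τ_n = 0.280271.
Rearranging for μ₀: μ₀ = (μ_n·τ_n − τ_data·x̄)/τ₀ = (-7.0968·0.280271 − 0.254630·-7.6) / 0.025641 = -0.053839/0.025641 ≈ -2.1.

μ₀ = -2.1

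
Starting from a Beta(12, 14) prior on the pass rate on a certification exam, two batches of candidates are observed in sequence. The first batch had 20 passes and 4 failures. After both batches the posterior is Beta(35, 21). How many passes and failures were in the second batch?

3 passes and 3 failures

Because Beta–binomial updating is additive in the counts, the combined data contributed (α_post−α_prior, β_post−β_prior) successes and failures.
Total across both batches: 35−12=23 passes, 21−14=7 failures.
Subtract the first batch: 23−20=3 passes and 7−4=3 failures.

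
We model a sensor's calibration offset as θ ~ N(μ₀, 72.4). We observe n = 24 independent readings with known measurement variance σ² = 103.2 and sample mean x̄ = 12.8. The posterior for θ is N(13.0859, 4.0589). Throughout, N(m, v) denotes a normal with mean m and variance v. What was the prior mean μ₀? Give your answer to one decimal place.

With known observation variance, the Normal–Normal posterior has precision τ_n = τ₀ + n/σ² and mean μ_n = (τ₀μ₀ + (n/σ²)x̄)/τ_n.
Here τ₀ = 1/72.4 = 0.013812 and τ_data = 24/103.2 = 0.232558, so τ_n = 0.246370.
Rearranging for μ₀: μ₀ = (μ_n·τ_n − τ_data·x̄)/τ₀ = (13.0859·0.246370 − 0.232558·12.8) / 0.013812 = 0.247231/0.013812 ≈ 17.9.

μ₀ = 17.9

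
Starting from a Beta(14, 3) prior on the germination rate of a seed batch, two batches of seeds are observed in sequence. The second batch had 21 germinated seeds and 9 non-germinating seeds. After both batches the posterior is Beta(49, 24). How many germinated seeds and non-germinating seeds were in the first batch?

14 germinated seeds and 12 non-germinating seeds

Sequential conjugate updates are equivalent to a single update on the pooled data, so total successes = posterior α − prior α and total failures = posterior β − prior β.
Total across both batches: 49−14=35 germinated seeds, 24−3=21 non-germinating seeds.
Subtract the second batch: 35−21=14 germinated seeds and 21−9=12 non-germinating seeds.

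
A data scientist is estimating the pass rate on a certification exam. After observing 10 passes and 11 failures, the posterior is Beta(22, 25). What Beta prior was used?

A Beta(α, β) prior with s successes and f failures in binomial data gives a Beta(α+s, β+f) posterior.
Subtract the data counts: 22−10=12, 25−11=14.

Beta(12, 14)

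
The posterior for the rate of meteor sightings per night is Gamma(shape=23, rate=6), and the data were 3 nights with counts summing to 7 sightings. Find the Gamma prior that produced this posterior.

A Gamma(α, β) prior (rate parametrization) on a Poisson rate with n observations summing to S gives posterior Gamma(α+S, β+n).
So α = 23 − 7 = 16 and β = 6 − 3 = 3.

Gamma(shape=16, rate=3)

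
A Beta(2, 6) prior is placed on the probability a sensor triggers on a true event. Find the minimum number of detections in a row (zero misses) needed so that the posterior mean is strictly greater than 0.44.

k = 3

After k detections and 0 misses the posterior is Beta(2+k, 6), with mean (2+k)/(2+6+k).
Set (2+k)/(8+k) > 0.44 and solve: k > (0.44·8 − 2)/(1 − 0.44) = 2.714.
The smallest integer exceeding 2.714 is 3, and checking k=3: (5)/(11) = 0.4545 > 0.44.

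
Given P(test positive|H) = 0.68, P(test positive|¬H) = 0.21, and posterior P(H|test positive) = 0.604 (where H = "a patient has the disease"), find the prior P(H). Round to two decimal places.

P(H) = 0.32

In odds form, posterior odds = prior odds × likelihood ratio, so prior odds = posterior odds ÷ LR.
Posterior odds = 0.604/(1−0.604) = 1.5253. LR = 0.68/0.21 = 3.2381.
Prior odds = 1.5253/3.2381 = 0.4710, so P(H) = 0.4710/(1+0.4710) ≈ 0.32.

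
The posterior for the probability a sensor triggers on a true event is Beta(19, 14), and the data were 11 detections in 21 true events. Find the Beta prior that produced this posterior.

Beta(8, 4)

Under Beta–binomial conjugacy the posterior parameters are (a+s, b+f).
So a = 19 − 11 = 8 and b = 14 − 10 = 4.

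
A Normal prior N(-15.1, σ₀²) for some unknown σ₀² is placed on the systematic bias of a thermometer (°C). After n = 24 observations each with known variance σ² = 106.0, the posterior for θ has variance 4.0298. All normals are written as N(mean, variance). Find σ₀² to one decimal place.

σ₀² = 46.0

For the Normal–Normal model with known σ², precisions add: τ_n = τ₀ + n/σ².
So 1/σ₀² = 1/4.0298 − 24/106.0 = 0.248151 − 0.226415 = 0.021736.
Hence σ₀² = 1/0.021736 ≈ 46.0.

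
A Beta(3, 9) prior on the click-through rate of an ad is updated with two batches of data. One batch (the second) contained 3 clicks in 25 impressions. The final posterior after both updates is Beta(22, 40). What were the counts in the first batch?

16 clicks and 9 non-clicks

Sequential conjugate updates are equivalent to a single update on the pooled data, so total successes = posterior α − prior α and total failures = posterior β − prior β.
Total across both batches: 22−3=19 clicks, 40−9=31 non-clicks.
Subtract the second batch: 19−3=16 clicks and 31−22=9 non-clicks.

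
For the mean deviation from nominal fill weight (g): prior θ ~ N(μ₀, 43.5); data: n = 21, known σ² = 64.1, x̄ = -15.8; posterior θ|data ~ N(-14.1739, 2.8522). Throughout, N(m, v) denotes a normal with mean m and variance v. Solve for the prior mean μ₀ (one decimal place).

With known observation variance, the Normal–Normal posterior has precision τ_n = τ₀ + n/σ² and mean μ_n = (τ₀μ₀ + (n/σ²)x̄)/τ_n.
Here τ₀ = 1/43.5 = 0.022989 and τ_data = 21/64.1 = 0.327613, so τ_n = 0.350602.
Rearranging for μ₀: μ₀ = (μ_n·τ_n − τ_data·x̄)/τ₀ = (-14.1739·0.350602 − 0.327613·-15.8) / 0.022989 = 0.206888/0.022989 ≈ 9.0.

μ₀ = 9.0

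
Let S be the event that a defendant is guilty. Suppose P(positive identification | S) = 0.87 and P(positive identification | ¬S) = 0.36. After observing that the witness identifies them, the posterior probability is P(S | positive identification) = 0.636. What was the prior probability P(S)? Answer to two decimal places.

In odds form, posterior odds = prior odds × likelihood ratio, so prior odds = posterior odds ÷ LR.
Posterior odds = 0.636/(1−0.636) = 1.7473. LR = 0.87/0.36 = 2.4167.
Prior odds = 1.7473/2.4167 = 0.7230, so P(S) = 0.7230/(1+0.7230) ≈ 0.42.

P(S) = 0.42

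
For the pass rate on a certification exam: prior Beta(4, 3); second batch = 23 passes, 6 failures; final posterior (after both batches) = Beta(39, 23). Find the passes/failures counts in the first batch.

Sequential conjugate updates are equivalent to a single update on the pooled data, so total successes = posterior α − prior α and total failures = posterior β − prior β.
Total across both batches: 39−4=35 passes, 23−3=20 failures.
Subtract the second batch: 35−23=12 passes and 20−6=14 failures.

12 passes and 14 failures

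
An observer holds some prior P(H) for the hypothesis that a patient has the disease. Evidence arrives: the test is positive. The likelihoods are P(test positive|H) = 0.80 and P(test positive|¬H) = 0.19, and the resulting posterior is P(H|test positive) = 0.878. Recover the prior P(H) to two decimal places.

P(H) = 0.63

Bayes' rule in odds form gives O(H|E) = O(H)·[P(E|H)/P(E|¬H)], hence O(H) = O(H|E)/LR.
Posterior odds = 0.878/(1−0.878) = 7.1967. LR = 0.80/0.19 = 4.2105.
Prior odds = 7.1967/4.2105 = 1.7092, so P(H) = 1.7092/(1+1.7092) ≈ 0.63.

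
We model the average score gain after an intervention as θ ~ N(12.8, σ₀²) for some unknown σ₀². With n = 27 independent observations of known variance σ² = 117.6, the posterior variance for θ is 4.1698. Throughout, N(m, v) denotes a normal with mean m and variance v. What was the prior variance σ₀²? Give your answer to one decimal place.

σ₀² = 97.8

For the Normal–Normal model with known σ², precisions add: τ_n = τ₀ + n/σ².
So 1/σ₀² = 1/4.1698 − 27/117.6 = 0.239820 − 0.229592 = 0.010228.
Hence σ₀² = 1/0.010228 ≈ 97.8.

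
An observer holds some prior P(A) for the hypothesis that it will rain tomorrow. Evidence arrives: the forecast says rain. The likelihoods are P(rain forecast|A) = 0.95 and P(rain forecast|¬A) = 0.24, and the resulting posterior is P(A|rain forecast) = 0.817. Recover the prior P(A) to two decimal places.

Bayes' rule in odds form gives O(A|E) = O(A)·[P(E|A)/P(E|¬A)], hence O(A) = O(A|E)/LR.
Posterior odds = 0.817/(1−0.817) = 4.4645. LR = 0.95/0.24 = 3.9583.
Prior odds = 4.4645/3.9583 = 1.1279, so P(A) = 1.1279/(1+1.1279) ≈ 0.53.

P(A) = 0.53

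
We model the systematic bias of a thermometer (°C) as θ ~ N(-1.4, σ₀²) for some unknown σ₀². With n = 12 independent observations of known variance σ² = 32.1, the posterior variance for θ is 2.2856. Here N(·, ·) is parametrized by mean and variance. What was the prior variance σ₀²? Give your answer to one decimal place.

For the Normal–Normal model with known σ², precisions add: τ_n = τ₀ + n/σ².
So 1/σ₀² = 1/2.2856 − 12/32.1 = 0.437522 − 0.373832 = 0.063690.
Hence σ₀² = 1/0.063690 ≈ 15.7.

σ₀² = 15.7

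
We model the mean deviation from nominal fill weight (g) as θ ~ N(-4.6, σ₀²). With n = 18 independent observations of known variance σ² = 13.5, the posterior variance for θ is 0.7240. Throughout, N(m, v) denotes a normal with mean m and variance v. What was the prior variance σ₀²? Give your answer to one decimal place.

For the Normal–Normal model with known σ², precisions add: τ_n = τ₀ + n/σ².
So 1/σ₀² = 1/0.7240 − 18/13.5 = 1.381215 − 1.333333 = 0.047882.
Hence σ₀² = 1/0.047882 ≈ 20.9.

σ₀² = 20.9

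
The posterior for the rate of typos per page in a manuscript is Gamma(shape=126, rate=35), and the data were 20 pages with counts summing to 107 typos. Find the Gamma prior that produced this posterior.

A Gamma(α, β) prior (rate parametrization) on a Poisson rate with n observations summing to S gives posterior Gamma(α+S, β+n).
So α = 126 − 107 = 19 and β = 35 − 20 = 15.

Gamma(shape=19, rate=15)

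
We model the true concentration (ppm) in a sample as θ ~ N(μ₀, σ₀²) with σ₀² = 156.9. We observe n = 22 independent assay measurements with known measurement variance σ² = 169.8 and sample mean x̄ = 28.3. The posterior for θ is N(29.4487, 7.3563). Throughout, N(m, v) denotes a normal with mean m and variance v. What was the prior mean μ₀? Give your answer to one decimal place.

The posterior mean is a precision-weighted average: μ_n = (τ₀μ₀ + τ_data·x̄)/(τ₀+τ_data), with τ₀=1/σ₀² and τ_data=n/σ².
Here τ₀ = 1/156.9 = 0.006373 and τ_data = 22/169.8 = 0.129564, so τ_n = 0.135937.
Rearranging for μ₀: μ₀ = (μ_n·τ_n − τ_data·x̄)/τ₀ = (29.4487·0.135937 − 0.129564·28.3) / 0.006373 = 0.336507/0.006373 ≈ 52.8.

μ₀ = 52.8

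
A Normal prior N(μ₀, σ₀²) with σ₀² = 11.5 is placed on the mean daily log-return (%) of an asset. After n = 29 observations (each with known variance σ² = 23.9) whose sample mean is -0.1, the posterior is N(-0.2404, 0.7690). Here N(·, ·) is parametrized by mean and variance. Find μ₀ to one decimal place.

μ₀ = -2.2

With known observation variance, the Normal–Normal posterior has precision τ_n = τ₀ + n/σ² and mean μ_n = (τ₀μ₀ + (n/σ²)x̄)/τ_n.
Here τ₀ = 1/11.5 = 0.086957 and τ_data = 29/23.9 = 1.213389, so τ_n = 1.300346.
Rearranging for μ₀: μ₀ = (μ_n·τ_n − τ_data·x̄)/τ₀ = (-0.2404·1.300346 − 1.213389·-0.1) / 0.086957 = -0.191264/0.086957 ≈ -2.2.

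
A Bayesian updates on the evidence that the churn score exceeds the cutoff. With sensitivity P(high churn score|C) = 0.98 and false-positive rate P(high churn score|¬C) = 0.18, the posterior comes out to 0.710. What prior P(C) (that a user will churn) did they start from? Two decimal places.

In odds form, posterior odds = prior odds × likelihood ratio, so prior odds = posterior odds ÷ LR.
Posterior odds = 0.710/(1−0.710) = 2.4483. LR = 0.98/0.18 = 5.4444.
Prior odds = 2.4483/5.4444 = 0.4497, so P(C) = 0.4497/(1+0.4497) ≈ 0.31.

P(C) = 0.31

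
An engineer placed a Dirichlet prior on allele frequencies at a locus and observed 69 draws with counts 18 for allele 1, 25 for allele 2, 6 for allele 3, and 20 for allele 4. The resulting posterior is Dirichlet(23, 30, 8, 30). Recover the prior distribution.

Dirichlet(5, 5, 2, 10)

For a Dirichlet(α) prior with multinomial counts c, the posterior is Dirichlet(α + c) componentwise.
Subtract each count from the matching posterior parameter: 23−18=5, 30−25=5, 8−6=2, 30−20=10.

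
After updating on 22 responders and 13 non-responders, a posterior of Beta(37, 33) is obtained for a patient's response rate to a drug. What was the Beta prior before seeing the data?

Under Beta–binomial conjugacy the posterior parameters are (α+s, β+f).
Subtract the data counts: 37−22=15, 33−13=20.

Beta(15, 20)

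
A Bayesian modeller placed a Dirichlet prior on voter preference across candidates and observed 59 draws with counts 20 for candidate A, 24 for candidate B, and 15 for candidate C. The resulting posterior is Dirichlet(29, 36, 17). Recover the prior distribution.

For a Dirichlet(α) prior with multinomial counts c, the posterior is Dirichlet(α + c) componentwise.
Subtract each count from the matching posterior parameter: 29−20=9, 36−24=12, 17−15=2.

Dirichlet(9, 12, 2)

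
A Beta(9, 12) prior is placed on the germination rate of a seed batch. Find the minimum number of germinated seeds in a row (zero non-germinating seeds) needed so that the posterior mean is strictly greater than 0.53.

k = 5

After k germinated seeds and 0 non-germinating seeds the posterior is Beta(9+k, 12), with mean (9+k)/(9+12+k).
Set (9+k)/(21+k) > 0.53 and solve: k > (0.53·21 − 9)/(1 − 0.53) = 4.532.
The smallest integer exceeding 4.532 is 5, and checking k=5: (14)/(26) = 0.5385 > 0.53.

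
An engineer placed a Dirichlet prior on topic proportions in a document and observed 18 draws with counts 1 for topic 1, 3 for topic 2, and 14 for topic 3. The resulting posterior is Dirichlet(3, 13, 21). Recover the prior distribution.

Dirichlet(2, 10, 7)

For a Dirichlet(α) prior with multinomial counts c, the posterior is Dirichlet(α + c) componentwise.
Subtract each count from the matching posterior parameter: 3−1=2, 13−3=10, 21−14=7.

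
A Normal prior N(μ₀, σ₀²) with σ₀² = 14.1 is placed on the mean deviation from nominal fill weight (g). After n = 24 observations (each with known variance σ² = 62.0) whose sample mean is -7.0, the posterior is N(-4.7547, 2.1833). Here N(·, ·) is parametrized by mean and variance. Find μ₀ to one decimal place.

The posterior mean is a precision-weighted average: μ_n = (τ₀μ₀ + τ_data·x̄)/(τ₀+τ_data), with τ₀=1/σ₀² and τ_data=n/σ².
Here τ₀ = 1/14.1 = 0.070922 and τ_data = 24/62.0 = 0.387097, so τ_n = 0.458019.
Rearranging for μ₀: μ₀ = (μ_n·τ_n − τ_data·x̄)/τ₀ = (-4.7547·0.458019 − 0.387097·-7.0) / 0.070922 = 0.531936/0.070922 ≈ 7.5.

μ₀ = 7.5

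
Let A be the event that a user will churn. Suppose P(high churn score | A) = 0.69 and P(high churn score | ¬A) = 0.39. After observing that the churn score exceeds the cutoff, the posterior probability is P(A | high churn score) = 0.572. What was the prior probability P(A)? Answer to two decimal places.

In odds form, posterior odds = prior odds × likelihood ratio, so prior odds = posterior odds ÷ LR.
Posterior odds = 0.572/(1−0.572) = 1.3364. LR = 0.69/0.39 = 1.7692.
Prior odds = 1.3364/1.7692 = 0.7554, so P(A) = 0.7554/(1+0.7554) ≈ 0.43.

P(A) = 0.43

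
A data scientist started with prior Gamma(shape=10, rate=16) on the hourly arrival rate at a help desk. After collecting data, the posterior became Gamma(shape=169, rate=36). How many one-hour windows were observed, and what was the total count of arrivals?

A Gamma(α, β) prior (rate parametrization) on a Poisson rate with n observations summing to S gives posterior Gamma(α+S, β+n).
Matching: Σxᵢ = 169 − 10 = 159 and n = 36 − 16 = 20.

n = 20 one-hour windows with total 159 arrivals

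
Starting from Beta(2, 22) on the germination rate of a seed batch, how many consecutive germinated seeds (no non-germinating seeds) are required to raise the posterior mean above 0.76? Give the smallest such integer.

After k germinated seeds and 0 non-germinating seeds the posterior is Beta(2+k, 22), with mean (2+k)/(2+22+k).
Set (2+k)/(24+k) > 0.76 and solve: k > (0.76·24 − 2)/(1 − 0.76) = 67.667.
The smallest integer exceeding 67.667 is 68.

k = 68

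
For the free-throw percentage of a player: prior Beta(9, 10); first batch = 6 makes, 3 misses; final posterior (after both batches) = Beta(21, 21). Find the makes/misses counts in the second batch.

6 makes and 8 misses

Sequential conjugate updates are equivalent to a single update on the pooled data, so total successes = posterior α − prior α and total failures = posterior β − prior β.
Total across both batches: 21−9=12 makes, 21−10=11 misses.
Subtract the first batch: 12−6=6 makes and 11−3=8 misses.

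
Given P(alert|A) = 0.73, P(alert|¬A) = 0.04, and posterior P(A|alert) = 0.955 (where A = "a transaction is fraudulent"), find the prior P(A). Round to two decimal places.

P(A) = 0.54

In odds form, posterior odds = prior odds × likelihood ratio, so prior odds = posterior odds ÷ LR.
Posterior odds = 0.955/(1−0.955) = 21.2222. LR = 0.73/0.04 = 18.2500.
Prior odds = 21.2222/18.2500 = 1.1629, so P(A) = 1.1629/(1+1.1629) ≈ 0.54.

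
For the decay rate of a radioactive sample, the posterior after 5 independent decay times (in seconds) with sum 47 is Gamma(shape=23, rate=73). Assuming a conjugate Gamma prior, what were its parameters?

Gamma(shape=18, rate=26)

For an exponential likelihood with a Gamma(α, β) prior on the rate, n observations with total T give posterior Gamma(α+n, β+T).
So α = 23 − 5 = 18 and β = 73 − 47 = 26.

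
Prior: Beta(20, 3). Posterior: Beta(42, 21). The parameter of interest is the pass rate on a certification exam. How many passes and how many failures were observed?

Beta is conjugate to the binomial likelihood: posterior = Beta(a+s, b+f).
So s = 42 − 20 = 22 and f = 21 − 3 = 18.

22 passes and 18 failures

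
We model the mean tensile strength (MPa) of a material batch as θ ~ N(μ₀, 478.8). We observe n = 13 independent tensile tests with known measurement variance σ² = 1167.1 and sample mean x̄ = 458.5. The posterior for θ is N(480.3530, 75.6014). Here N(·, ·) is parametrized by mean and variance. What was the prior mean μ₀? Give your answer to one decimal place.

The posterior mean is a precision-weighted average: μ_n = (τ₀μ₀ + τ_data·x̄)/(τ₀+τ_data), with τ₀=1/σ₀² and τ_data=n/σ².
Here τ₀ = 1/478.8 = 0.002089 and τ_data = 13/1167.1 = 0.011139, so τ_n = 0.013228.
Rearranging for μ₀: μ₀ = (μ_n·τ_n − τ_data·x̄)/τ₀ = (480.3530·0.013228 − 0.011139·458.5) / 0.002089 = 1.246878/0.002089 ≈ 596.9.

μ₀ = 596.9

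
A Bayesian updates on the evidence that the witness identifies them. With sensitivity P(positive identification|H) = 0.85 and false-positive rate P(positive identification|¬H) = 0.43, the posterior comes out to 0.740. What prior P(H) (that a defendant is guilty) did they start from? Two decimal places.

P(H) = 0.59

In odds form, posterior odds = prior odds × likelihood ratio, so prior odds = posterior odds ÷ LR.
Posterior odds = 0.740/(1−0.740) = 2.8462. LR = 0.85/0.43 = 1.9767.
Prior odds = 2.8462/1.9767 = 1.4399, so P(H) = 1.4399/(1+1.4399) ≈ 0.59.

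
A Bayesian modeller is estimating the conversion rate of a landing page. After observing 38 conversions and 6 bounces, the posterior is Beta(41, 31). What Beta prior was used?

Under Beta–binomial conjugacy the posterior parameters are (a+s, b+f).
So a = 41 − 38 = 3 and b = 31 − 6 = 25.

Beta(3, 25)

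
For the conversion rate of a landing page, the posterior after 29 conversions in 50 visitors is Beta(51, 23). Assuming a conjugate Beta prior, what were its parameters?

Beta(22, 2)

Beta is conjugate to the binomial likelihood: posterior = Beta(α+s, β+f).
So α = 51 − 29 = 22 and β = 23 − 21 = 2.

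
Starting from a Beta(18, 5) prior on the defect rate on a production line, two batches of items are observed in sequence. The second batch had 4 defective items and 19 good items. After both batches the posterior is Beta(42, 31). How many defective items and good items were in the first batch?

Sequential conjugate updates are equivalent to a single update on the pooled data, so total successes = posterior α − prior α and total failures = posterior β − prior β.
Total across both batches: 42−18=24 defective items, 31−5=26 good items.
Subtract the second batch: 24−4=20 defective items and 26−19=7 good items.

20 defective items and 7 good items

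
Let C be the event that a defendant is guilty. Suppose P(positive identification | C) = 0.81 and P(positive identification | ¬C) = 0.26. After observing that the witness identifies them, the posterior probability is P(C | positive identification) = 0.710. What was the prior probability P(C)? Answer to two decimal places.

Bayes' rule in odds form gives O(C|E) = O(C)·[P(E|C)/P(E|¬C)], hence O(C) = O(C|E)/LR.
Posterior odds = 0.710/(1−0.710) = 2.4483. LR = 0.81/0.26 = 3.1154.
Prior odds = 2.4483/3.1154 = 0.7859, so P(C) = 0.7859/(1+0.7859) ≈ 0.44.

P(C) = 0.44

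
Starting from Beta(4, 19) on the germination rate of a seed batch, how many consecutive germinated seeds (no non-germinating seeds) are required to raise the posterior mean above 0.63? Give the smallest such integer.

After k germinated seeds and 0 non-germinating seeds the posterior is Beta(4+k, 19), with mean (4+k)/(4+19+k).
Set (4+k)/(23+k) > 0.63 and solve: k > (0.63·23 − 4)/(1 − 0.63) = 28.351.
The smallest integer exceeding 28.351 is 29.

k = 29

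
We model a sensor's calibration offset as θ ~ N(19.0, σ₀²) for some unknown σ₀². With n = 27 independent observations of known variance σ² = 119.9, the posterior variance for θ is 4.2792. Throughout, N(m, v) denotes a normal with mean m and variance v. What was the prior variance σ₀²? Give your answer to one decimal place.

For the Normal–Normal model with known σ², precisions add: τ_n = τ₀ + n/σ².
So 1/σ₀² = 1/4.2792 − 27/119.9 = 0.233689 − 0.225188 = 0.008501.
Hence σ₀² = 1/0.008501 ≈ 117.6.

σ₀² = 117.6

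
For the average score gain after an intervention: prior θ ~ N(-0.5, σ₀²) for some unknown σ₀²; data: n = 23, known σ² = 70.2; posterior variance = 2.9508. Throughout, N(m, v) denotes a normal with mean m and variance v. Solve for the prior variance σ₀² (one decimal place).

σ₀² = 88.8

For the Normal–Normal model with known σ², precisions add: τ_n = τ₀ + n/σ².
So 1/σ₀² = 1/2.9508 − 23/70.2 = 0.338891 − 0.327635 = 0.011256.
Hence σ₀² = 1/0.011256 ≈ 88.8.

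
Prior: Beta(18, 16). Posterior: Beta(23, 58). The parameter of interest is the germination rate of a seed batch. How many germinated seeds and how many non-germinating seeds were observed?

A Beta(α, β) prior with s successes and f failures in binomial data gives a Beta(α+s, β+f) posterior.
Match parameters: s=23−18=5, f=58−16=42.

5 germinated seeds and 42 non-germinating seeds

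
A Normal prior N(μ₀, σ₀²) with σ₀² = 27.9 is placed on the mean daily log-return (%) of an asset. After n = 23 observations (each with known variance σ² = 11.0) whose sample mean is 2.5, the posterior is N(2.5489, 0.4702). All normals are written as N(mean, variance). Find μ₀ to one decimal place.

μ₀ = 5.4

The posterior mean is a precision-weighted average: μ_n = (τ₀μ₀ + τ_data·x̄)/(τ₀+τ_data), with τ₀=1/σ₀² and τ_data=n/σ².
Here τ₀ = 1/27.9 = 0.035842 and τ_data = 23/11.0 = 2.090909, so τ_n = 2.126751.
Rearranging for μ₀: μ₀ = (μ_n·τ_n − τ_data·x̄)/τ₀ = (2.5489·2.126751 − 2.090909·2.5) / 0.035842 = 0.193603/0.035842 ≈ 5.4.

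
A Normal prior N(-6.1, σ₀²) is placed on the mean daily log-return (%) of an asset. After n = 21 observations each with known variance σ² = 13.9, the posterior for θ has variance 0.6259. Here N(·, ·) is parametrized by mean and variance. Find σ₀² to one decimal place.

Posterior precision equals prior precision plus data precision: 1/σ_n² = 1/σ₀² + n/σ².
So 1/σ₀² = 1/0.6259 − 21/13.9 = 1.597699 − 1.510791 = 0.086908.
Hence σ₀² = 1/0.086908 ≈ 11.5.

σ₀² = 11.5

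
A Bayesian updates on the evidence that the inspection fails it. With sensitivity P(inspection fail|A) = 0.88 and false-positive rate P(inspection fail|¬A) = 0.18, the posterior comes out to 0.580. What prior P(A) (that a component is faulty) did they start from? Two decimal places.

P(A) = 0.22

In odds form, posterior odds = prior odds × likelihood ratio, so prior odds = posterior odds ÷ LR.
Posterior odds = 0.580/(1−0.580) = 1.3810. LR = 0.88/0.18 = 4.8889.
Prior odds = 1.3810/4.8889 = 0.2825, so P(A) = 0.2825/(1+0.2825) ≈ 0.22.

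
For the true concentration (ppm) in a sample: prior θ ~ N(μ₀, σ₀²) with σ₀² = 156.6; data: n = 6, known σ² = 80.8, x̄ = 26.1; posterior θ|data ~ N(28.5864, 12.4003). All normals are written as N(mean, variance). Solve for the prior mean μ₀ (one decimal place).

μ₀ = 57.5

With known observation variance, the Normal–Normal posterior has precision τ_n = τ₀ + n/σ² and mean μ_n = (τ₀μ₀ + (n/σ²)x̄)/τ_n.
Here τ₀ = 1/156.6 = 0.006386 and τ_data = 6/80.8 = 0.074257, so τ_n = 0.080643.
Rearranging for μ₀: μ₀ = (μ_n·τ_n − τ_data·x̄)/τ₀ = (28.5864·0.080643 − 0.074257·26.1) / 0.006386 = 0.367185/0.006386 ≈ 57.5.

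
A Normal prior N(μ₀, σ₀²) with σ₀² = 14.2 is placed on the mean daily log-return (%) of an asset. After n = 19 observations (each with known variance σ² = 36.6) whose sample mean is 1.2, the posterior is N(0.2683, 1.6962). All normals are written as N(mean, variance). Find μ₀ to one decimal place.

The posterior mean is a precision-weighted average: μ_n = (τ₀μ₀ + τ_data·x̄)/(τ₀+τ_data), with τ₀=1/σ₀² and τ_data=n/σ².
Here τ₀ = 1/14.2 = 0.070423 and τ_data = 19/36.6 = 0.519126, so τ_n = 0.589549.
Rearranging for μ₀: μ₀ = (μ_n·τ_n − τ_data·x̄)/τ₀ = (0.2683·0.589549 − 0.519126·1.2) / 0.070423 = -0.464775/0.070423 ≈ -6.6.

μ₀ = -6.6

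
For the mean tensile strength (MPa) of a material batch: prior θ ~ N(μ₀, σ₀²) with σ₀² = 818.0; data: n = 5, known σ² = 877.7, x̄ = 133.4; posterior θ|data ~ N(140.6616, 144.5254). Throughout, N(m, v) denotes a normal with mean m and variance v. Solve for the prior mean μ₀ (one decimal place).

μ₀ = 174.5

With known observation variance, the Normal–Normal posterior has precision τ_n = τ₀ + n/σ² and mean μ_n = (τ₀μ₀ + (n/σ²)x̄)/τ_n.
Here τ₀ = 1/818.0 = 0.001222 and τ_data = 5/877.7 = 0.005697, so τ_n = 0.006919.
Rearranging for μ₀: μ₀ = (μ_n·τ_n − τ_data·x̄)/τ₀ = (140.6616·0.006919 − 0.005697·133.4) / 0.001222 = 0.213258/0.001222 ≈ 174.5.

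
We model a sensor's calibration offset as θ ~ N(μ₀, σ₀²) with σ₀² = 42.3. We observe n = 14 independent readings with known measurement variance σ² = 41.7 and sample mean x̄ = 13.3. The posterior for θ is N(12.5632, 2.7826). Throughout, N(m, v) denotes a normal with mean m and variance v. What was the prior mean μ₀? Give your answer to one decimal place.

μ₀ = 2.1

With known observation variance, the Normal–Normal posterior has precision τ_n = τ₀ + n/σ² and mean μ_n = (τ₀μ₀ + (n/σ²)x̄)/τ_n.
Here τ₀ = 1/42.3 = 0.023641 and τ_data = 14/41.7 = 0.335731, so τ_n = 0.359372.
Rearranging for μ₀: μ₀ = (μ_n·τ_n − τ_data·x̄)/τ₀ = (12.5632·0.359372 − 0.335731·13.3) / 0.023641 = 0.049640/0.023641 ≈ 2.1.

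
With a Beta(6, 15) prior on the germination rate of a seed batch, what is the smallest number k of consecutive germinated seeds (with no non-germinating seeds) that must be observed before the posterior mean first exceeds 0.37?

k = 3

After k germinated seeds and 0 non-germinating seeds the posterior is Beta(6+k, 15), with mean (6+k)/(6+15+k).
Set (6+k)/(21+k) > 0.37 and solve: k > (0.37·21 − 6)/(1 − 0.37) = 2.810.
The smallest integer exceeding 2.810 is 3, and checking k=3: (9)/(24) = 0.3750 > 0.37.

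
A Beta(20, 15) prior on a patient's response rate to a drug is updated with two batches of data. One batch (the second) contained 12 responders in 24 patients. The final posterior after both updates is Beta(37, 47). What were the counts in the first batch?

Sequential conjugate updates are equivalent to a single update on the pooled data, so total successes = posterior α − prior α and total failures = posterior β − prior β.
Total across both batches: 37−20=17 responders, 47−15=32 non-responders.
Subtract the second batch: 17−12=5 responders and 32−12=20 non-responders.

5 responders and 20 non-responders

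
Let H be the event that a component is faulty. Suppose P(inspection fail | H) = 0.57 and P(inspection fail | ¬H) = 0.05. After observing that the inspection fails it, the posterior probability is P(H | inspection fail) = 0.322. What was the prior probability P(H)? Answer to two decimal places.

P(H) = 0.04

In odds form, posterior odds = prior odds × likelihood ratio, so prior odds = posterior odds ÷ LR.
Posterior odds = 0.322/(1−0.322) = 0.4749. LR = 0.57/0.05 = 11.4000.
Prior odds = 0.4749/11.4000 = 0.0417, so P(H) = 0.0417/(1+0.0417) ≈ 0.04.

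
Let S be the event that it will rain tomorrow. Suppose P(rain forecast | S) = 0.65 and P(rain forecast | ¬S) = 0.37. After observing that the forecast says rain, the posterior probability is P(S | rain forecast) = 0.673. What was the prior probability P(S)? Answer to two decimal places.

In odds form, posterior odds = prior odds × likelihood ratio, so prior odds = posterior odds ÷ LR.
Posterior odds = 0.673/(1−0.673) = 2.0581. LR = 0.65/0.37 = 1.7568.
Prior odds = 2.0581/1.7568 = 1.1715, so P(S) = 1.1715/(1+1.1715) ≈ 0.54.

P(S) = 0.54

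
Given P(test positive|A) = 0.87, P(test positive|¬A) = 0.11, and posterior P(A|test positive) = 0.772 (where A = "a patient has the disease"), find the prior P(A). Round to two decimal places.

In odds form, posterior odds = prior odds × likelihood ratio, so prior odds = posterior odds ÷ LR.
Posterior odds = 0.772/(1−0.772) = 3.3860. LR = 0.87/0.11 = 7.9091.
Prior odds = 3.3860/7.9091 = 0.4281, so P(A) = 0.4281/(1+0.4281) ≈ 0.30.

P(A) = 0.30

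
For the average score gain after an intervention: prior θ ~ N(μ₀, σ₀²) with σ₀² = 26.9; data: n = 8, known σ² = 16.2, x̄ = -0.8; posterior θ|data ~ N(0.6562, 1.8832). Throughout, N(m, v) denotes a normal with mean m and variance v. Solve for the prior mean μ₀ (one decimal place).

With known observation variance, the Normal–Normal posterior has precision τ_n = τ₀ + n/σ² and mean μ_n = (τ₀μ₀ + (n/σ²)x̄)/τ_n.
Here τ₀ = 1/26.9 = 0.037175 and τ_data = 8/16.2 = 0.493827, so τ_n = 0.531002.
Rearranging for μ₀: μ₀ = (μ_n·τ_n − τ_data·x̄)/τ₀ = (0.6562·0.531002 − 0.493827·-0.8) / 0.037175 = 0.743505/0.037175 ≈ 20.0.

μ₀ = 20.0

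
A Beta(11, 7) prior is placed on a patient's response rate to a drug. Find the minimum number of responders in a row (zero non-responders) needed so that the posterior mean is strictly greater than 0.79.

k = 16

After k responders and 0 non-responders the posterior is Beta(11+k, 7), with mean (11+k)/(11+7+k).
Set (11+k)/(18+k) > 0.79 and solve: k > (0.79·18 − 11)/(1 − 0.79) = 15.333.
The smallest integer exceeding 15.333 is 16, and checking k=16: (27)/(34) = 0.7941 > 0.79.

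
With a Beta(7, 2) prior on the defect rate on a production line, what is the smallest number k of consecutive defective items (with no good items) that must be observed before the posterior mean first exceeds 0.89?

After k defective items and 0 good items the posterior is Beta(7+k, 2), with mean (7+k)/(7+2+k).
Set (7+k)/(9+k) > 0.89 and solve: k > (0.89·9 − 7)/(1 − 0.89) = 9.182.
The smallest integer exceeding 9.182 is 10, and checking k=10: (17)/(19) = 0.8947 > 0.89.

k = 10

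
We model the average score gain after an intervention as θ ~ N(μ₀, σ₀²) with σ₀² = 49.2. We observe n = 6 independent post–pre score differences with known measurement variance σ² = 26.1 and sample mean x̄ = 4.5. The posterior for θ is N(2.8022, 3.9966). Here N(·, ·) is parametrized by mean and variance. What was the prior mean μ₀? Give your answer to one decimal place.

The posterior mean is a precision-weighted average: μ_n = (τ₀μ₀ + τ_data·x̄)/(τ₀+τ_data), with τ₀=1/σ₀² and τ_data=n/σ².
Here τ₀ = 1/49.2 = 0.020325 and τ_data = 6/26.1 = 0.229885, so τ_n = 0.250210.
Rearranging for μ₀: μ₀ = (μ_n·τ_n − τ_data·x̄)/τ₀ = (2.8022·0.250210 − 0.229885·4.5) / 0.020325 = -0.333344/0.020325 ≈ -16.4.

μ₀ = -16.4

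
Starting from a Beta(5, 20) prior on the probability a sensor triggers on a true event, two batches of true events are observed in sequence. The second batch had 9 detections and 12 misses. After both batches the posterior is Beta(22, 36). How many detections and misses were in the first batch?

8 detections and 4 misses

Because Beta–binomial updating is additive in the counts, the combined data contributed (α_post−α_prior, β_post−β_prior) successes and failures.
Total across both batches: 22−5=17 detections, 36−20=16 misses.
Subtract the second batch: 17−9=8 detections and 16−12=4 misses.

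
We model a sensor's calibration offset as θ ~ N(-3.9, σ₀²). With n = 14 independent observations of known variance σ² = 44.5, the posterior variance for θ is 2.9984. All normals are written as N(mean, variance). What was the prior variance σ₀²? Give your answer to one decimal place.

σ₀² = 52.9

For the Normal–Normal model with known σ², precisions add: τ_n = τ₀ + n/σ².
So 1/σ₀² = 1/2.9984 − 14/44.5 = 0.333511 − 0.314607 = 0.018904.
Hence σ₀² = 1/0.018904 ≈ 52.9.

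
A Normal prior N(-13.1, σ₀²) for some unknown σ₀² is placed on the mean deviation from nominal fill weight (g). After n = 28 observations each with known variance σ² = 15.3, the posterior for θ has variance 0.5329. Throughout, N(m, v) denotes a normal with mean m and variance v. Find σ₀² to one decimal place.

For the Normal–Normal model with known σ², precisions add: τ_n = τ₀ + n/σ².
So 1/σ₀² = 1/0.5329 − 28/15.3 = 1.876525 − 1.830065 = 0.046460.
Hence σ₀² = 1/0.046460 ≈ 21.5.

σ₀² = 21.5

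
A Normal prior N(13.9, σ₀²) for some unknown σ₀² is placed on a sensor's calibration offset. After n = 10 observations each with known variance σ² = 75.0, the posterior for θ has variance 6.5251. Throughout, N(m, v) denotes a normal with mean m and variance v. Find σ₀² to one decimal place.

Posterior precision equals prior precision plus data precision: 1/σ_n² = 1/σ₀² + n/σ².
So 1/σ₀² = 1/6.5251 − 10/75.0 = 0.153254 − 0.133333 = 0.019921.
Hence σ₀² = 1/0.019921 ≈ 50.2.

σ₀² = 50.2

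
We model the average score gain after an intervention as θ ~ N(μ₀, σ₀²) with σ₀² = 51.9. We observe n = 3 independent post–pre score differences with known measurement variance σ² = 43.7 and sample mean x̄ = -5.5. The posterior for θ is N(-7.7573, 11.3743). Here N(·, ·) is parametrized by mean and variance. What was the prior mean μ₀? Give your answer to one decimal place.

μ₀ = -15.8

The posterior mean is a precision-weighted average: μ_n = (τ₀μ₀ + τ_data·x̄)/(τ₀+τ_data), with τ₀=1/σ₀² and τ_data=n/σ².
Here τ₀ = 1/51.9 = 0.019268 and τ_data = 3/43.7 = 0.068650, so τ_n = 0.087918.
Rearranging for μ₀: μ₀ = (μ_n·τ_n − τ_data·x̄)/τ₀ = (-7.7573·0.087918 − 0.068650·-5.5) / 0.019268 = -0.304431/0.019268 ≈ -15.8.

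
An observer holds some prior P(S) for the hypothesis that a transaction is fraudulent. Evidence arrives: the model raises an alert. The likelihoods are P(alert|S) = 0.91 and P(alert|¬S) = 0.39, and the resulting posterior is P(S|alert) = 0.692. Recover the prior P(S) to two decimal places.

In odds form, posterior odds = prior odds × likelihood ratio, so prior odds = posterior odds ÷ LR.
Posterior odds = 0.692/(1−0.692) = 2.2468. LR = 0.91/0.39 = 2.3333.
Prior odds = 2.2468/2.3333 = 0.9629, so P(S) = 0.9629/(1+0.9629) ≈ 0.49.

P(S) = 0.49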